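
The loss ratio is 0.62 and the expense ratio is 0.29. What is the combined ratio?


Combined ratio = loss ratio + expense ratio
= 0.62 + 0.29
= 0.91


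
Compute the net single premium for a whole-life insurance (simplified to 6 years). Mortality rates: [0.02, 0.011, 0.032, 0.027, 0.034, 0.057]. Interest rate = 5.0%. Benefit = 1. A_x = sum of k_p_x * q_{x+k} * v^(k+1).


v = 0.952381
Year 0: k_p_x=1.0, q=0.02, term=0.019048
Year 1: k_p_x=0.98, q=0.011, term=0.009778
Year 2: k_p_x=0.96922, q=0.032, term=0.026792
Year 3: k_p_x=0.938205, q=0.027, term=0.02084
Year 4: k_p_x=0.912873, q=0.034, term=0.024319
Year 5: k_p_x=0.881836, q=0.057, term=0.037508
A_x = 0.1383


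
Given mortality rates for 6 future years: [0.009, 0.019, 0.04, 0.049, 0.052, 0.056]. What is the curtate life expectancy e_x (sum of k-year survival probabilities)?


e_x = sum_{k=1}^{n} k_p_x
k_p_x values:
  1_p_x = 0.991
  2_p_x = 0.972171
  3_p_x = 0.933284
  4_p_x = 0.887553
  5_p_x = 0.8414
  6_p_x = 0.794282
e_x = 5.4197


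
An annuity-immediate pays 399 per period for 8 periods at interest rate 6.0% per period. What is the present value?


PV = PMT * (1 - (1+i)^(-n)) / i
= 399 * (1 - (1+0.06)^(-8)) / 0.06
= 399 * (1 - 0.627412) / 0.06
= 399 * 6.209794
= 2477.7077


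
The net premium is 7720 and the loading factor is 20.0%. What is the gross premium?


Gross = net * (1 + loading)
= 7720 * (1 + 0.2)
= 7720 * 1.2
= 9264.0


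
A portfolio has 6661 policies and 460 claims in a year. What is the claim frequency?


frequency = claims / policies
= 460 / 6661
= 0.0691


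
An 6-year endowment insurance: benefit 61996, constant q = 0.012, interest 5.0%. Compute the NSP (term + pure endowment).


Term component = 3670.8733
Pure endowment = 6_p_x * v^6 * benefit = 0.930126 * 0.746215 * 61996 = 43029.8213
NSP = 46700.6946


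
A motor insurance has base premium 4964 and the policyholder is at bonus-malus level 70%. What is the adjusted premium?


adjusted = base * BM_level / 100
= 4964 * 70 / 100
= 4964 * 0.7
= 3474.8


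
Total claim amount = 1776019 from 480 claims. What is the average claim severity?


severity = total / number
= 1776019 / 480
= 3700.0396


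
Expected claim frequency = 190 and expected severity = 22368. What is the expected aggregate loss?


E[S] = E[N] * E[X]
= 190 * 22368
= 4.2499e+06


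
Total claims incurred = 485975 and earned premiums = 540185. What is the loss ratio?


Loss ratio = claims / premiums
= 485975 / 540185
= 0.8996


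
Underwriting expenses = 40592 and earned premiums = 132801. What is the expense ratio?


Expense ratio = expenses / premiums
= 40592 / 132801
= 0.3057


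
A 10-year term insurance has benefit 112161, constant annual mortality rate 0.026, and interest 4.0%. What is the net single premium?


NSP = benefit * sum_{k=0}^{n-1} k_p_x * q * v^(k+1)
With constant q=0.026, v=0.961538
Sum = 0.189443
NSP = 112161 * 0.189443
= 21248.1198


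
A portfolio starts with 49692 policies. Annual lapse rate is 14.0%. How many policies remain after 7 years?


remaining = initial * (1 - lapse)^years
= 49692 * (1 - 0.14)^7
= 49692 * 0.347928
= 17289.2293


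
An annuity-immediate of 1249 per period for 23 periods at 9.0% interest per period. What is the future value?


FV = PMT * ((1+i)^n - 1) / i
= 1249 * ((1.09)^23 - 1) / 0.09
= 1249 * (7.257874 - 1) / 0.09
= 86845.3913


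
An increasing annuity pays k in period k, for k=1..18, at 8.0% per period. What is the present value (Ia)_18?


(Ia)_n = sum_{k=1}^{n} k * v^k, v = 1/(1+i)
v = 0.925926
Sum computed term by term:
(Ia)_18 = 70.2144


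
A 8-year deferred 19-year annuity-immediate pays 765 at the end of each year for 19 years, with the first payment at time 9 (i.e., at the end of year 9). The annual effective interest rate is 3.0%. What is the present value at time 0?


PV at time 8 of the 19-year annuity-immediate:
a_n = 765 * (1-(1+0.03)^(-19))/0.03 = 10957.7063
Discount back 8 years to time 0:
PV = 10957.7063 * (1+0.03)^(-8)
= 10957.7063 * 0.789409
= 8650.1146


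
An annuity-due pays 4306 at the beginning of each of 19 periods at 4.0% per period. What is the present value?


PV_due = PMT * (1-(1+i)^(-n))/i * (1+i)
PV_immediate = 56554.7431
PV_due = 56554.7431 * 1.04
= 58816.9328


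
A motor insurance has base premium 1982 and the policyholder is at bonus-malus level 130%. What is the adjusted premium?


adjusted = base * BM_level / 100
= 1982 * 130 / 100
= 1982 * 1.3
= 2576.6


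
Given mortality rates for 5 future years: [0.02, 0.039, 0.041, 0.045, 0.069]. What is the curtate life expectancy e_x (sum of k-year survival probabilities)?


e_x = sum_{k=1}^{n} k_p_x
k_p_x values:
  1_p_x = 0.98
  2_p_x = 0.94178
  3_p_x = 0.903167
  4_p_x = 0.862525
  5_p_x = 0.80301
e_x = 4.4905


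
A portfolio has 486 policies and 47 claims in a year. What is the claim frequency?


frequency = claims / policies
= 47 / 486
= 0.0967


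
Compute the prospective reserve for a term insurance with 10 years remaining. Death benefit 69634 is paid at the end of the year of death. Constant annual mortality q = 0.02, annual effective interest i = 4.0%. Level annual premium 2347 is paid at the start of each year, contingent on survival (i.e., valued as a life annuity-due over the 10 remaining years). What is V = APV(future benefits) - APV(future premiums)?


v = 1/(1+i) = 0.961538
APV(future benefits) per unit = sum_{k=0}^{9} k_p_x * q * v^(k+1) = 0.149338
APV(future benefits) = 69634 * 0.149338 = 10399.0229
Life annuity-due factor ä_{x:10} = sum_{k=0}^{9} k_p_x * v^k = 7.765591
APV(future premiums) = 2347 * 7.765591 = 18225.843
V = 10399.0229 - 18225.843
= -7826.8201


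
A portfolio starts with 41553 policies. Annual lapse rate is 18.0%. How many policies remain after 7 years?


remaining = initial * (1 - lapse)^years
= 41553 * (1 - 0.18)^7
= 41553 * 0.249285
= 10358.5592


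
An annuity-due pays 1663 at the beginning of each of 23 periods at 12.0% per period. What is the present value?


PV_due = PMT * (1-(1+i)^(-n))/i * (1+i)
PV_immediate = 12835.7552
PV_due = 12835.7552 * 1.12
= 14376.0459


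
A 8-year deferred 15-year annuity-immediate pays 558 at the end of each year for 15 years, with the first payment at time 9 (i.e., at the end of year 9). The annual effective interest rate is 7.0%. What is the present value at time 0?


PV at time 8 of the 15-year annuity-immediate:
a_n = 558 * (1-(1+0.07)^(-15))/0.07 = 5082.216
Discount back 8 years to time 0:
PV = 5082.216 * (1+0.07)^(-8)
= 5082.216 * 0.582009
= 2957.896


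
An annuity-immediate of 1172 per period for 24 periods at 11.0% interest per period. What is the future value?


FV = PMT * ((1+i)^n - 1) / i
= 1172 * ((1.11)^24 - 1) / 0.11
= 1172 * (12.239157 - 1) / 0.11
= 119748.1046


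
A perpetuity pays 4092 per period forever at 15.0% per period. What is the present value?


PV = PMT / i
= 4092 / 0.15
= 27280.0


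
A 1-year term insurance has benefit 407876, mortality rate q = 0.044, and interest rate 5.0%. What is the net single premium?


NSP = benefit * q * v
v = 1/(1+i) = 0.952381
NSP = 407876 * 0.044 * 0.952381
= 17091.9467


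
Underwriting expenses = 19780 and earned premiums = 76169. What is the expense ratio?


Expense ratio = expenses / premiums
= 19780 / 76169
= 0.2597


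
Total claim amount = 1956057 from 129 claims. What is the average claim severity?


severity = total / number
= 1956057 / 129
= 15163.2326


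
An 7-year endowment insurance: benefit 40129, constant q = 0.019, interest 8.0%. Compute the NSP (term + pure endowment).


Term component = 3772.4214
Pure endowment = 7_p_x * v^7 * benefit = 0.874345 * 0.58349 * 40129 = 20472.699
NSP = 24245.1204


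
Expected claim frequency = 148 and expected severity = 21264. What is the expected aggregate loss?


E[S] = E[N] * E[X]
= 148 * 21264
= 3.1471e+06


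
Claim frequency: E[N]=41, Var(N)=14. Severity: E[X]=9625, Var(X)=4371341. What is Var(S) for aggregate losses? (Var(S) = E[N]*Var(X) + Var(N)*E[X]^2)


Var(S) = E[N]*Var(X) + Var(N)*E[X]^2
= 41*4371341 + 14*9625^2
= 179224981 + 1296968750
= 1.4762e+09


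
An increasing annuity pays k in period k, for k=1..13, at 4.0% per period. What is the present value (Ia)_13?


(Ia)_n = sum_{k=1}^{n} k * v^k, v = 1/(1+i)
v = 0.961538
Sum computed term by term:
(Ia)_13 = 64.4403


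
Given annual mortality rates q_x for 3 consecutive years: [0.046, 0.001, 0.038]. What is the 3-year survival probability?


p_k = 1 - q_k for each year
Survival = product of (1 - q_k)
= 0.954 * 0.999 * 0.962
= 0.9168


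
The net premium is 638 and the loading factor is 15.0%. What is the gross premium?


Gross = net * (1 + loading)
= 638 * (1 + 0.15)
= 638 * 1.15
= 733.7


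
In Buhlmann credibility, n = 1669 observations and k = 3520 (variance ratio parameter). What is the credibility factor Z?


Z = n / (n + k)
= 1669 / (1669 + 3520)
= 1669 / 5189
= 0.3216


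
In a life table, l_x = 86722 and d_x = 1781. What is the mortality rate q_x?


q_x = d_x / l_x
= 1781 / 86722
= 0.0205


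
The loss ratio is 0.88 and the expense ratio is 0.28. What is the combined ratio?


Combined ratio = loss ratio + expense ratio
= 0.88 + 0.28
= 1.16


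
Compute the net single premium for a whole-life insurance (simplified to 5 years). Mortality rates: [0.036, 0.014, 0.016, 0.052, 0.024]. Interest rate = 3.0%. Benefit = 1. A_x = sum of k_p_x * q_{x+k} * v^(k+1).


v = 0.970874
Year 0: k_p_x=1.0, q=0.036, term=0.034951
Year 1: k_p_x=0.964, q=0.014, term=0.012721
Year 2: k_p_x=0.950504, q=0.016, term=0.013918
Year 3: k_p_x=0.935296, q=0.052, term=0.043212
Year 4: k_p_x=0.886661, q=0.024, term=0.018356
A_x = 0.1232


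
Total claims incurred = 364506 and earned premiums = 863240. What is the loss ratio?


Loss ratio = claims / premiums
= 364506 / 863240
= 0.4223


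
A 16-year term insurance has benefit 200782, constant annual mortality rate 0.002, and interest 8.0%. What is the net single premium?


NSP = benefit * sum_{k=0}^{n-1} k_p_x * q * v^(k+1)
With constant q=0.002, v=0.925926
Sum = 0.017495
NSP = 200782 * 0.017495
= 3512.7605


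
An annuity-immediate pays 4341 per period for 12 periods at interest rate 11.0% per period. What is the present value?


PV = PMT * (1 - (1+i)^(-n)) / i
= 4341 * (1 - (1+0.11)^(-12)) / 0.11
= 4341 * (1 - 0.285841) / 0.11
= 4341 * 6.492356
= 28183.318


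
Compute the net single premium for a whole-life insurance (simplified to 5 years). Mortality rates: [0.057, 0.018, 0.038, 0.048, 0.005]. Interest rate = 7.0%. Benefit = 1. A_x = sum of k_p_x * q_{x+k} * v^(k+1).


v = 0.934579
Year 0: k_p_x=1.0, q=0.057, term=0.053271
Year 1: k_p_x=0.943, q=0.018, term=0.014826
Year 2: k_p_x=0.926026, q=0.038, term=0.028725
Year 3: k_p_x=0.890837, q=0.048, term=0.032622
Year 4: k_p_x=0.848077, q=0.005, term=0.003023
A_x = 0.1325


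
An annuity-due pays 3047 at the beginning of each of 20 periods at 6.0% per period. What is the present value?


PV_due = PMT * (1-(1+i)^(-n))/i * (1+i)
PV_immediate = 34948.85
PV_due = 34948.85 * 1.06
= 37045.781


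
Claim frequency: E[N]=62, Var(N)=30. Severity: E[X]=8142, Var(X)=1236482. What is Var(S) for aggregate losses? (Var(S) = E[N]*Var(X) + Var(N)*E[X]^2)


Var(S) = E[N]*Var(X) + Var(N)*E[X]^2
= 62*1236482 + 30*8142^2
= 76661884 + 1988764920
= 2.0654e+09


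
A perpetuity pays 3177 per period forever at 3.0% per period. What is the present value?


PV = PMT / i
= 3177 / 0.03
= 105900.0


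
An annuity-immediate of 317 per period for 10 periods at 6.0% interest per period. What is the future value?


FV = PMT * ((1+i)^n - 1) / i
= 317 * ((1.06)^10 - 1) / 0.06
= 317 * (1.790848 - 1) / 0.06
= 4178.312


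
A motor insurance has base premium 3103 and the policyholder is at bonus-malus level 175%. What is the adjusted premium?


adjusted = base * BM_level / 100
= 3103 * 175 / 100
= 3103 * 1.75
= 5430.25


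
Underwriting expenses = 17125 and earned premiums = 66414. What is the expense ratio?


Expense ratio = expenses / premiums
= 17125 / 66414
= 0.2579


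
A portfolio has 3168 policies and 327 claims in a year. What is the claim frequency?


frequency = claims / policies
= 327 / 3168
= 0.1032


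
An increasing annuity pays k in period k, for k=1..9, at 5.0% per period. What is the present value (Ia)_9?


(Ia)_n = sum_{k=1}^{n} k * v^k, v = 1/(1+i)
v = 0.952381
Sum computed term by term:
(Ia)_9 = 33.2347


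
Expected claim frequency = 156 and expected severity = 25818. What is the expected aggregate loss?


E[S] = E[N] * E[X]
= 156 * 25818
= 4.0276e+06


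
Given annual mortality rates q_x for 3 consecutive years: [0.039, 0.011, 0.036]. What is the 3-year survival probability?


p_k = 1 - q_k for each year
Survival = product of (1 - q_k)
= 0.961 * 0.989 * 0.964
= 0.9162


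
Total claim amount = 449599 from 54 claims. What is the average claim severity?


severity = total / number
= 449599 / 54
= 8325.9074


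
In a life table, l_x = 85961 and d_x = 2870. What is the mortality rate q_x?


q_x = d_x / l_x
= 2870 / 85961
= 0.0334


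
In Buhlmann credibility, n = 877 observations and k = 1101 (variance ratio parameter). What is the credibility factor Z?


Z = n / (n + k)
= 877 / (877 + 1101)
= 877 / 1978
= 0.4434


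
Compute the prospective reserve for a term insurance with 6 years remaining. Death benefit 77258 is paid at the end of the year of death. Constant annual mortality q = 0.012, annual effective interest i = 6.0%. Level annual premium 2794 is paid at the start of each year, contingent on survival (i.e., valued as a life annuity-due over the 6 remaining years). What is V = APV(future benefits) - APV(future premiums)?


v = 1/(1+i) = 0.943396
APV(future benefits) per unit = sum_{k=0}^{5} k_p_x * q * v^(k+1) = 0.057383
APV(future benefits) = 77258 * 0.057383 = 4433.2964
Life annuity-due factor ä_{x:6} = sum_{k=0}^{5} k_p_x * v^k = 5.068832
APV(future premiums) = 2794 * 5.068832 = 14162.3177
V = 4433.2964 - 14162.3177
= -9729.0212


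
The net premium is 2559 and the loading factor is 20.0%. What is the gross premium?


Gross = net * (1 + loading)
= 2559 * (1 + 0.2)
= 2559 * 1.2
= 3070.8


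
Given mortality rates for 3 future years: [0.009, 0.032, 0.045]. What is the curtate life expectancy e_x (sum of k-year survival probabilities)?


e_x = sum_{k=1}^{n} k_p_x
k_p_x values:
  1_p_x = 0.991
  2_p_x = 0.959288
  3_p_x = 0.91612
e_x = 2.8664


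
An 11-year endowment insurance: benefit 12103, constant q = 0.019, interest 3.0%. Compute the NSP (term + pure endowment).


Term component = 1947.6346
Pure endowment = 11_p_x * v^11 * benefit = 0.809765 * 0.722421 * 12103 = 7080.153
NSP = 9027.7876


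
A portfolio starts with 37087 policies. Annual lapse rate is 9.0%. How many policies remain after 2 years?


remaining = initial * (1 - lapse)^years
= 37087 * (1 - 0.09)^2
= 37087 * 0.8281
= 30711.7447


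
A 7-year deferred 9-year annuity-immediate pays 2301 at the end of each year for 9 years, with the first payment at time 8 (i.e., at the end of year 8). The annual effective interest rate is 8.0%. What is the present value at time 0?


PV at time 7 of the 9-year annuity-immediate:
a_n = 2301 * (1-(1+0.08)^(-9))/0.08 = 14374.0891
Discount back 7 years to time 0:
PV = 14374.0891 * (1+0.08)^(-7)
= 14374.0891 * 0.58349
= 8387.1429


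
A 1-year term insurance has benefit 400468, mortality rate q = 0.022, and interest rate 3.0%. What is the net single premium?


NSP = benefit * q * v
v = 1/(1+i) = 0.970874
NSP = 400468 * 0.022 * 0.970874
= 8553.6854


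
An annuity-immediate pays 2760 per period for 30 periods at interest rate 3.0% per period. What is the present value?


PV = PMT * (1 - (1+i)^(-n)) / i
= 2760 * (1 - (1+0.03)^(-30)) / 0.03
= 2760 * (1 - 0.411987) / 0.03
= 2760 * 19.600441
= 54097.2181


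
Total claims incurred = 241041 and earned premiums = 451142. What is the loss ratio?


Loss ratio = claims / premiums
= 241041 / 451142
= 0.5343


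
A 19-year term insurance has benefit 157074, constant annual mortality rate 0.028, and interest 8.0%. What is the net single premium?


NSP = benefit * sum_{k=0}^{n-1} k_p_x * q * v^(k+1)
With constant q=0.028, v=0.925926
Sum = 0.224237
NSP = 157074 * 0.224237
= 35221.8304


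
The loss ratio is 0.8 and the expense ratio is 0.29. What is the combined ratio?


Combined ratio = loss ratio + expense ratio
= 0.8 + 0.29
= 1.09


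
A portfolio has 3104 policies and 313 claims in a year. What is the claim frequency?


frequency = claims / policies
= 313 / 3104
= 0.1008


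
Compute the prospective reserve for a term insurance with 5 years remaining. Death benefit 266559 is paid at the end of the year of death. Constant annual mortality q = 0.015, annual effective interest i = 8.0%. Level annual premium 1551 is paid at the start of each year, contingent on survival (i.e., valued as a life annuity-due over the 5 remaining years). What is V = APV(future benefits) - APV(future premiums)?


v = 1/(1+i) = 0.925926
APV(future benefits) per unit = sum_{k=0}^{4} k_p_x * q * v^(k+1) = 0.058256
APV(future benefits) = 266559 * 0.058256 = 15528.5501
Life annuity-due factor ä_{x:5} = sum_{k=0}^{4} k_p_x * v^k = 4.194402
APV(future premiums) = 1551 * 4.194402 = 6505.5175
V = 15528.5501 - 6505.5175
= 9023.0326


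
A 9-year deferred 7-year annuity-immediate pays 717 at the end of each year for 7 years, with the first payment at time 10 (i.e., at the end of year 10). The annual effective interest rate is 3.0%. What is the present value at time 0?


PV at time 9 of the 7-year annuity-immediate:
a_n = 717 * (1-(1+0.03)^(-7))/0.03 = 4467.1129
Discount back 9 years to time 0:
PV = 4467.1129 * (1+0.03)^(-9)
= 4467.1129 * 0.766417
= 3423.6701


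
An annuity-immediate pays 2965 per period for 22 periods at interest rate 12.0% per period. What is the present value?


PV = PMT * (1 - (1+i)^(-n)) / i
= 2965 * (1 - (1+0.12)^(-22)) / 0.12
= 2965 * (1 - 0.082643) / 0.12
= 2965 * 7.644646
= 22666.3746


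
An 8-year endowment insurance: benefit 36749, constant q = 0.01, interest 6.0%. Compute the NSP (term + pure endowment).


Term component = 2210.4973
Pure endowment = 8_p_x * v^8 * benefit = 0.922745 * 0.627412 * 36749 = 21275.5189
NSP = 23486.0162


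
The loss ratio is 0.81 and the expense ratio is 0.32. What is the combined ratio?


Combined ratio = loss ratio + expense ratio
= 0.81 + 0.32
= 1.13


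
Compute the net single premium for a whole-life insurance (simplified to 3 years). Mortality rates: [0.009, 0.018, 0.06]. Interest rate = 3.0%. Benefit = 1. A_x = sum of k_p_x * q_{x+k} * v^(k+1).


v = 0.970874
Year 0: k_p_x=1.0, q=0.009, term=0.008738
Year 1: k_p_x=0.991, q=0.018, term=0.016814
Year 2: k_p_x=0.973162, q=0.06, term=0.053435
A_x = 0.079


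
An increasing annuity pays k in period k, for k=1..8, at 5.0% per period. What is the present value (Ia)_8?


(Ia)_n = sum_{k=1}^{n} k * v^k, v = 1/(1+i)
v = 0.952381
Sum computed term by term:
(Ia)_8 = 27.4332


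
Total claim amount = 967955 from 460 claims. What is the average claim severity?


severity = total / number
= 967955 / 460
= 2104.25


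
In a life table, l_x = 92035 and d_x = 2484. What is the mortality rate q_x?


q_x = d_x / l_x
= 2484 / 92035
= 0.027


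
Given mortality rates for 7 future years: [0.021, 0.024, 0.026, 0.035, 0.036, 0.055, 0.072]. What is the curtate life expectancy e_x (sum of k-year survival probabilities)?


e_x = sum_{k=1}^{n} k_p_x
k_p_x values:
  1_p_x = 0.979
  2_p_x = 0.955504
  3_p_x = 0.930661
  4_p_x = 0.898088
  5_p_x = 0.865757
  6_p_x = 0.81814
  7_p_x = 0.759234
e_x = 6.2064


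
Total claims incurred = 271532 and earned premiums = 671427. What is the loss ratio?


Loss ratio = claims / premiums
= 271532 / 671427
= 0.4044


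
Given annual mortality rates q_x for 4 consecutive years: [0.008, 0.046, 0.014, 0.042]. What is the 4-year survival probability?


p_k = 1 - q_k for each year
Survival = product of (1 - q_k)
= 0.992 * 0.954 * 0.986 * 0.958
= 0.8939


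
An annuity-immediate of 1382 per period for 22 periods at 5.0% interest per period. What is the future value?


FV = PMT * ((1+i)^n - 1) / i
= 1382 * ((1.05)^22 - 1) / 0.05
= 1382 * (2.925261 - 1) / 0.05
= 53214.2063


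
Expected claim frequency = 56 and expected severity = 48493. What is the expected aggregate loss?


E[S] = E[N] * E[X]
= 56 * 48493
= 2.7156e+06


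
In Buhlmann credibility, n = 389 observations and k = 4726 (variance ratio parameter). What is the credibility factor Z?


Z = n / (n + k)
= 389 / (389 + 4726)
= 389 / 5115
= 0.0761


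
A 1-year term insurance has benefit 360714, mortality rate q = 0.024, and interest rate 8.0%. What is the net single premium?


NSP = benefit * q * v
v = 1/(1+i) = 0.925926
NSP = 360714 * 0.024 * 0.925926
= 8015.8667


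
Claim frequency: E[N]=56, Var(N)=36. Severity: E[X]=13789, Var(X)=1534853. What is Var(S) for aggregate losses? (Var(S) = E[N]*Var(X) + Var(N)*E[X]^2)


Var(S) = E[N]*Var(X) + Var(N)*E[X]^2
= 56*1534853 + 36*13789^2
= 85951768 + 6844914756
= 6.9309e+09


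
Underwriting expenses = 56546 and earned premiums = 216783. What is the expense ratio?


Expense ratio = expenses / premiums
= 56546 / 216783
= 0.2608


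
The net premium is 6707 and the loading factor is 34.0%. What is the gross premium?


Gross = net * (1 + loading)
= 6707 * (1 + 0.34)
= 6707 * 1.34
= 8987.38


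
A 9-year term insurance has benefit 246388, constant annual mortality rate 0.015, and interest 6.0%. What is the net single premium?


NSP = benefit * sum_{k=0}^{n-1} k_p_x * q * v^(k+1)
With constant q=0.015, v=0.943396
Sum = 0.096676
NSP = 246388 * 0.096676
= 23819.6848


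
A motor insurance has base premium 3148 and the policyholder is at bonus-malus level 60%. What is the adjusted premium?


adjusted = base * BM_level / 100
= 3148 * 60 / 100
= 3148 * 0.6
= 1888.8


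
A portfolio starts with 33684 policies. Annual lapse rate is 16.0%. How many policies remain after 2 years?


remaining = initial * (1 - lapse)^years
= 33684 * (1 - 0.16)^2
= 33684 * 0.7056
= 23767.4304


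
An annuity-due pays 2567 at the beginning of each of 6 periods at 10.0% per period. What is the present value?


PV_due = PMT * (1-(1+i)^(-n))/i * (1+i)
PV_immediate = 11179.9542
PV_due = 11179.9542 * 1.1
= 12297.9496


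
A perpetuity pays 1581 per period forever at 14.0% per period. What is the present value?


PV = PMT / i
= 1581 / 0.14
= 11292.8571


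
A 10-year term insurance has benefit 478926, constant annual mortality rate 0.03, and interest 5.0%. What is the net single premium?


NSP = benefit * sum_{k=0}^{n-1} k_p_x * q * v^(k+1)
With constant q=0.03, v=0.952381
Sum = 0.205232
NSP = 478926 * 0.205232
= 98290.9806


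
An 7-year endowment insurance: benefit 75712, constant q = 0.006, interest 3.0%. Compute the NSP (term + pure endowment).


Term component = 2781.7819
Pure endowment = 7_p_x * v^7 * benefit = 0.958748 * 0.813092 * 75712 = 59021.3089
NSP = 61803.0907


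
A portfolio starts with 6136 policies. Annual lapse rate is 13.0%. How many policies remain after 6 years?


remaining = initial * (1 - lapse)^years
= 6136 * (1 - 0.13)^6
= 6136 * 0.433626
= 2660.7304


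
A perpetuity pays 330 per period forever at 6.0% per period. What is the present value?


PV = PMT / i
= 330 / 0.06
= 5500.0


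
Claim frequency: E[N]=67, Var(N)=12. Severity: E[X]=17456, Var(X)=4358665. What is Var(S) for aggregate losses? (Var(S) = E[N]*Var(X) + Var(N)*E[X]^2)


Var(S) = E[N]*Var(X) + Var(N)*E[X]^2
= 67*4358665 + 12*17456^2
= 292030555 + 3656543232
= 3.9486e+09


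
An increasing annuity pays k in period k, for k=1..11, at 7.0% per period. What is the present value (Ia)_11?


(Ia)_n = sum_{k=1}^{n} k * v^k, v = 1/(1+i)
v = 0.934579
Sum computed term by term:
(Ia)_11 = 39.9652


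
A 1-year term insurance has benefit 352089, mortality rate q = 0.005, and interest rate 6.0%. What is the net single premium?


NSP = benefit * q * v
v = 1/(1+i) = 0.943396
NSP = 352089 * 0.005 * 0.943396
= 1660.7972


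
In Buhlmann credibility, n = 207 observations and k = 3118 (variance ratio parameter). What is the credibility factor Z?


Z = n / (n + k)
= 207 / (207 + 3118)
= 207 / 3325
= 0.0623


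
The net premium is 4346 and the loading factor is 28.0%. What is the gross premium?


Gross = net * (1 + loading)
= 4346 * (1 + 0.28)
= 4346 * 1.28
= 5562.88


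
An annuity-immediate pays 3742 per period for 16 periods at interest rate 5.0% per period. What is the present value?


PV = PMT * (1 - (1+i)^(-n)) / i
= 3742 * (1 - (1+0.05)^(-16)) / 0.05
= 3742 * (1 - 0.458112) / 0.05
= 3742 * 10.83777
= 40554.9337


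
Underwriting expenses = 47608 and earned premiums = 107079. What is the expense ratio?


Expense ratio = expenses / premiums
= 47608 / 107079
= 0.4446


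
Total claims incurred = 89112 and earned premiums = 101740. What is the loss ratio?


Loss ratio = claims / premiums
= 89112 / 101740
= 0.8759


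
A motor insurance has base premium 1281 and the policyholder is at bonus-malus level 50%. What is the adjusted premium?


adjusted = base * BM_level / 100
= 1281 * 50 / 100
= 1281 * 0.5
= 640.5


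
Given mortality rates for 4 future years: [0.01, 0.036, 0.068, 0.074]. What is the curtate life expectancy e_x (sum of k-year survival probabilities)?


e_x = sum_{k=1}^{n} k_p_x
k_p_x values:
  1_p_x = 0.99
  2_p_x = 0.95436
  3_p_x = 0.889464
  4_p_x = 0.823643
e_x = 3.6575


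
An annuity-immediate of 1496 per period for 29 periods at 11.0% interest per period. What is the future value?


FV = PMT * ((1+i)^n - 1) / i
= 1496 * ((1.11)^29 - 1) / 0.11
= 1496 * (20.623691 - 1) / 0.11
= 266882.1922


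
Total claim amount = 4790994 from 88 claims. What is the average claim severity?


severity = total / number
= 4790994 / 88
= 54443.1136


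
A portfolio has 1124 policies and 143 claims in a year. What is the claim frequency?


frequency = claims / policies
= 143 / 1124
= 0.1272


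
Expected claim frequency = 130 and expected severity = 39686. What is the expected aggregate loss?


E[S] = E[N] * E[X]
= 130 * 39686
= 5.1592e+06


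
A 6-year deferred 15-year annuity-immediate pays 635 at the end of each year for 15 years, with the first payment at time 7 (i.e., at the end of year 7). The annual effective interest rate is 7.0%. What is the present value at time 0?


PV at time 6 of the 15-year annuity-immediate:
a_n = 635 * (1-(1+0.07)^(-15))/0.07 = 5783.5254
Discount back 6 years to time 0:
PV = 5783.5254 * (1+0.07)^(-6)
= 5783.5254 * 0.666342
= 3853.8072


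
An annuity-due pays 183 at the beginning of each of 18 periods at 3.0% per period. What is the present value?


PV_due = PMT * (1-(1+i)^(-n))/i * (1+i)
PV_immediate = 2516.8929
PV_due = 2516.8929 * 1.03
= 2592.3997


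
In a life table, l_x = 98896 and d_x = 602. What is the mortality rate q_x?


q_x = d_x / l_x
= 602 / 98896
= 0.0061


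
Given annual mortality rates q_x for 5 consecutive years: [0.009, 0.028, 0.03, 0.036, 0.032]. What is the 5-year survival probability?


p_k = 1 - q_k for each year
Survival = product of (1 - q_k)
= 0.991 * 0.972 * 0.97 * 0.964 * 0.968
= 0.8719


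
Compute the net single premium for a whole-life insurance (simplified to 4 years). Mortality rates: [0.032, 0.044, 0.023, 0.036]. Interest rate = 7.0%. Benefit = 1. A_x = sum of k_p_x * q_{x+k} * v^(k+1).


v = 0.934579
Year 0: k_p_x=1.0, q=0.032, term=0.029907
Year 1: k_p_x=0.968, q=0.044, term=0.037202
Year 2: k_p_x=0.925408, q=0.023, term=0.017374
Year 3: k_p_x=0.904124, q=0.036, term=0.024831
A_x = 0.1093


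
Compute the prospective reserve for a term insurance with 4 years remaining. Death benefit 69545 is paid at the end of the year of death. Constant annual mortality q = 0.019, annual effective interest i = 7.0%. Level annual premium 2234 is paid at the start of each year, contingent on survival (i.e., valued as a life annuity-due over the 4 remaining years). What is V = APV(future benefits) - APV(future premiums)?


v = 1/(1+i) = 0.934579
APV(future benefits) per unit = sum_{k=0}^{3} k_p_x * q * v^(k+1) = 0.062647
APV(future benefits) = 69545 * 0.062647 = 4356.8077
Life annuity-due factor ä_{x:4} = sum_{k=0}^{3} k_p_x * v^k = 3.528033
APV(future premiums) = 2234 * 3.528033 = 7881.6261
V = 4356.8077 - 7881.6261
= -3524.8184


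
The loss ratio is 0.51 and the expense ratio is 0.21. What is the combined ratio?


Combined ratio = loss ratio + expense ratio
= 0.51 + 0.21
= 0.72


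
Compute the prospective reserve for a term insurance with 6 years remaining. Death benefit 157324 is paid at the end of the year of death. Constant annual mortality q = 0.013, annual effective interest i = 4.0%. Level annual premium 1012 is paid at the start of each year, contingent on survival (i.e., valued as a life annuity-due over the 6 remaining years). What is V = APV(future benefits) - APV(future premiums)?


v = 1/(1+i) = 0.961538
APV(future benefits) per unit = sum_{k=0}^{5} k_p_x * q * v^(k+1) = 0.06607
APV(future benefits) = 157324 * 0.06607 = 10394.3443
Life annuity-due factor ä_{x:6} = sum_{k=0}^{5} k_p_x * v^k = 5.285573
APV(future premiums) = 1012 * 5.285573 = 5349.0002
V = 10394.3443 - 5349.0002
= 5045.344


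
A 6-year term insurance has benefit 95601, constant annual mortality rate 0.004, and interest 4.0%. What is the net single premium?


NSP = benefit * sum_{k=0}^{n-1} k_p_x * q * v^(k+1)
With constant q=0.004, v=0.961538
Sum = 0.020769
NSP = 95601 * 0.020769
= 1985.5837


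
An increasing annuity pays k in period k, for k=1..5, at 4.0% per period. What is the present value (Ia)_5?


(Ia)_n = sum_{k=1}^{n} k * v^k, v = 1/(1+i)
v = 0.961538
Sum computed term by term:
(Ia)_5 = 13.0065


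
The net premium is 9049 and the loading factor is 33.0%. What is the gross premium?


Gross = net * (1 + loading)
= 9049 * (1 + 0.33)
= 9049 * 1.33
= 12035.17


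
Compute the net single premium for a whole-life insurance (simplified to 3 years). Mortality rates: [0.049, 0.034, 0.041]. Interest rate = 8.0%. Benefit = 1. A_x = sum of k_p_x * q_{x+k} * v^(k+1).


v = 0.925926
Year 0: k_p_x=1.0, q=0.049, term=0.04537
Year 1: k_p_x=0.951, q=0.034, term=0.027721
Year 2: k_p_x=0.918666, q=0.041, term=0.0299
A_x = 0.103


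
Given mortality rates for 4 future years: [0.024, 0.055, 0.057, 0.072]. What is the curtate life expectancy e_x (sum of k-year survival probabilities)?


e_x = sum_{k=1}^{n} k_p_x
k_p_x values:
  1_p_x = 0.976
  2_p_x = 0.92232
  3_p_x = 0.869748
  4_p_x = 0.807126
e_x = 3.5752


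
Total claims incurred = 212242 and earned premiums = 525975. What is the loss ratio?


Loss ratio = claims / premiums
= 212242 / 525975
= 0.4035


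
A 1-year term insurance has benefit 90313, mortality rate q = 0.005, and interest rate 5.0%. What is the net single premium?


NSP = benefit * q * v
v = 1/(1+i) = 0.952381
NSP = 90313 * 0.005 * 0.952381
= 430.0619


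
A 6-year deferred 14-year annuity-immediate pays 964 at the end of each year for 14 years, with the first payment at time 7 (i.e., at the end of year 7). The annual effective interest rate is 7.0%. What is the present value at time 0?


PV at time 6 of the 14-year annuity-immediate:
a_n = 964 * (1-(1+0.07)^(-14))/0.07 = 8430.6311
Discount back 6 years to time 0:
PV = 8430.6311 * (1+0.07)^(-6)
= 8430.6311 * 0.666342
= 5617.6855


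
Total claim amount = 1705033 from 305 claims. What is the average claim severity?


severity = total / number
= 1705033 / 305
= 5590.2721


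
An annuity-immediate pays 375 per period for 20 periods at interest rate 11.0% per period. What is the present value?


PV = PMT * (1 - (1+i)^(-n)) / i
= 375 * (1 - (1+0.11)^(-20)) / 0.11
= 375 * (1 - 0.124034) / 0.11
= 375 * 7.963328
= 2986.248


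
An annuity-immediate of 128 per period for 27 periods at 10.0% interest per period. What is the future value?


FV = PMT * ((1+i)^n - 1) / i
= 128 * ((1.1)^27 - 1) / 0.1
= 128 * (13.109994 - 1) / 0.1
= 15500.7926


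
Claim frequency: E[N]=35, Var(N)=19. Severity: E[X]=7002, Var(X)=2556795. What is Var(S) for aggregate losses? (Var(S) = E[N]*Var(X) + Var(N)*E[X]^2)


Var(S) = E[N]*Var(X) + Var(N)*E[X]^2
= 35*2556795 + 19*7002^2
= 89487825 + 931532076
= 1.0210e+09


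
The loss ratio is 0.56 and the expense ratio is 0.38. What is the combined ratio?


Combined ratio = loss ratio + expense ratio
= 0.56 + 0.38
= 0.94


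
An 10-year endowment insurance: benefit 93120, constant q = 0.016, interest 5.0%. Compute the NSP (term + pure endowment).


Term component = 10780.1141
Pure endowment = 10_p_x * v^10 * benefit = 0.851042 * 0.613913 * 93120 = 48652.0294
NSP = 59432.1435


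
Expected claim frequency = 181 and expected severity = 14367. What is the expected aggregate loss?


E[S] = E[N] * E[X]
= 181 * 14367
= 2.6004e+06


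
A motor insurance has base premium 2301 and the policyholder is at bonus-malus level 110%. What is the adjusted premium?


adjusted = base * BM_level / 100
= 2301 * 110 / 100
= 2301 * 1.1
= 2531.1


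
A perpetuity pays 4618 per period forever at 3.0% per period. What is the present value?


PV = PMT / i
= 4618 / 0.03
= 153933.3333


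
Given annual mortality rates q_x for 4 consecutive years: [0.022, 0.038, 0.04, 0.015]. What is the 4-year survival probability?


p_k = 1 - q_k for each year
Survival = product of (1 - q_k)
= 0.978 * 0.962 * 0.96 * 0.985
= 0.8897


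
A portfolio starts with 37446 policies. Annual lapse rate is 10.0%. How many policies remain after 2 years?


remaining = initial * (1 - lapse)^years
= 37446 * (1 - 0.1)^2
= 37446 * 0.81
= 30331.26


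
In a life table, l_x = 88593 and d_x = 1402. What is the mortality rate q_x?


q_x = d_x / l_x
= 1402 / 88593
= 0.0158


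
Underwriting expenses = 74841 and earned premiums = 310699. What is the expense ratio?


Expense ratio = expenses / premiums
= 74841 / 310699
= 0.2409


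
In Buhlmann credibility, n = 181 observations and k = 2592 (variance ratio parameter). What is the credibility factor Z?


Z = n / (n + k)
= 181 / (181 + 2592)
= 181 / 2773
= 0.0653


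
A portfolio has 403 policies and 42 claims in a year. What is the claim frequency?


frequency = claims / policies
= 42 / 403
= 0.1042


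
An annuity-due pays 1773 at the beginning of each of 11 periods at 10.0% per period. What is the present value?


PV_due = PMT * (1-(1+i)^(-n))/i * (1+i)
PV_immediate = 11515.7432
PV_due = 11515.7432 * 1.1
= 12667.3175


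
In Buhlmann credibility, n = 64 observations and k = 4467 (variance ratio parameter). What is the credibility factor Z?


Z = n / (n + k)
= 64 / (64 + 4467)
= 64 / 4531
= 0.0141


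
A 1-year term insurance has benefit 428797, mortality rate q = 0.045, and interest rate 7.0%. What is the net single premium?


NSP = benefit * q * v
v = 1/(1+i) = 0.934579
NSP = 428797 * 0.045 * 0.934579
= 18033.5187


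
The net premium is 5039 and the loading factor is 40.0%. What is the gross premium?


Gross = net * (1 + loading)
= 5039 * (1 + 0.4)
= 5039 * 1.4
= 7054.6


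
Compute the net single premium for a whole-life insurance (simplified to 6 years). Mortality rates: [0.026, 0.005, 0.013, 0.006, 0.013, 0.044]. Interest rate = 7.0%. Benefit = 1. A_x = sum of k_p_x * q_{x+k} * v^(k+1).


v = 0.934579
Year 0: k_p_x=1.0, q=0.026, term=0.024299
Year 1: k_p_x=0.974, q=0.005, term=0.004254
Year 2: k_p_x=0.96913, q=0.013, term=0.010284
Year 3: k_p_x=0.956531, q=0.006, term=0.004378
Year 4: k_p_x=0.950792, q=0.013, term=0.008813
Year 5: k_p_x=0.938432, q=0.044, term=0.027514
A_x = 0.0795


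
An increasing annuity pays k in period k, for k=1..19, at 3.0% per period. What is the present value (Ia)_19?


(Ia)_n = sum_{k=1}^{n} k * v^k, v = 1/(1+i)
v = 0.970874
Sum computed term by term:
(Ia)_19 = 130.6026


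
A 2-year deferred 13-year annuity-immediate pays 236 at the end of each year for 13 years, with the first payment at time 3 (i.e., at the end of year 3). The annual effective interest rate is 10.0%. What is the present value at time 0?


PV at time 2 of the 13-year annuity-immediate:
a_n = 236 * (1-(1+0.1)^(-13))/0.1 = 1676.3921
Discount back 2 years to time 0:
PV = 1676.3921 * (1+0.1)^(-2)
= 1676.3921 * 0.826446
= 1385.448


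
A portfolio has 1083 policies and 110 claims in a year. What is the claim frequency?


frequency = claims / policies
= 110 / 1083
= 0.1016


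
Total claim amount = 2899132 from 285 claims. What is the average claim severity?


severity = total / number
= 2899132 / 285
= 10172.393


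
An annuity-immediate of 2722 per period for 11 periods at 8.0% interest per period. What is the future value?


FV = PMT * ((1+i)^n - 1) / i
= 2722 * ((1.08)^11 - 1) / 0.08
= 2722 * (2.331639 - 1) / 0.08
= 45309.0169


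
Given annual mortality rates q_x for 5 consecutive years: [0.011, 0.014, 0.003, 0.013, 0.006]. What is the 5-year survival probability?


p_k = 1 - q_k for each year
Survival = product of (1 - q_k)
= 0.989 * 0.986 * 0.997 * 0.987 * 0.994
= 0.9538


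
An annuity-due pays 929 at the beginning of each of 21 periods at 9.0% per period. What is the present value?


PV_due = PMT * (1-(1+i)^(-n))/i * (1+i)
PV_immediate = 8632.4944
PV_due = 8632.4944 * 1.09
= 9409.4189


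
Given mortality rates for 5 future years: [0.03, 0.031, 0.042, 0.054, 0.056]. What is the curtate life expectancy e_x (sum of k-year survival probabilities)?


e_x = sum_{k=1}^{n} k_p_x
k_p_x values:
  1_p_x = 0.97
  2_p_x = 0.93993
  3_p_x = 0.900453
  4_p_x = 0.851828
  5_p_x = 0.804126
e_x = 4.4663


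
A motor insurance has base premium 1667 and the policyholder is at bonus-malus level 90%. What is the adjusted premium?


adjusted = base * BM_level / 100
= 1667 * 90 / 100
= 1667 * 0.9
= 1500.3


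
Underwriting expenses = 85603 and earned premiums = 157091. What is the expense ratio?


Expense ratio = expenses / premiums
= 85603 / 157091
= 0.5449


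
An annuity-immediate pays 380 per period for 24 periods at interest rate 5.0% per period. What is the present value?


PV = PMT * (1 - (1+i)^(-n)) / i
= 380 * (1 - (1+0.05)^(-24)) / 0.05
= 380 * (1 - 0.310068) / 0.05
= 380 * 13.798642
= 5243.4839


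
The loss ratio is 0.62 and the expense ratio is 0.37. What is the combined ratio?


Combined ratio = loss ratio + expense ratio
= 0.62 + 0.37
= 0.99


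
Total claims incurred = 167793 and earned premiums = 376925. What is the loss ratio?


Loss ratio = claims / premiums
= 167793 / 376925
= 0.4452


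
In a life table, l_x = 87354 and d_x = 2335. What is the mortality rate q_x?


q_x = d_x / l_x
= 2335 / 87354
= 0.0267


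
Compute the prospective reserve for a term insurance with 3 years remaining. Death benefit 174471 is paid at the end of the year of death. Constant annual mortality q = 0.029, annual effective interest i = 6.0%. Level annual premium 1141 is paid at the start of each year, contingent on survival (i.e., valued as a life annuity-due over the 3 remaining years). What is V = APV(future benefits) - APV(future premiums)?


v = 1/(1+i) = 0.943396
APV(future benefits) per unit = sum_{k=0}^{2} k_p_x * q * v^(k+1) = 0.075377
APV(future benefits) = 174471 * 0.075377 = 13151.1176
Life annuity-due factor ä_{x:3} = sum_{k=0}^{2} k_p_x * v^k = 2.755163
APV(future premiums) = 1141 * 2.755163 = 3143.6408
V = 13151.1176 - 3143.6408
= 10007.4767


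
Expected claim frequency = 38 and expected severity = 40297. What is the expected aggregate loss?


E[S] = E[N] * E[X]
= 38 * 40297
= 1.5313e+06
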